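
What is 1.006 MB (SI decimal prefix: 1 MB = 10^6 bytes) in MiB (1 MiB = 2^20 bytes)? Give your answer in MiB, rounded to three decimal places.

0.959 MiB

1.006 MB = 1.006 × 10^6 bytes = 1,006,000 bytes
1 MiB = 1,048,576 bytes
1,006,000 / 1,048,576 = 0.959 MiB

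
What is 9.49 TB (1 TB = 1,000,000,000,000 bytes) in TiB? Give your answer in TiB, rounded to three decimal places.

8.631 TiB

9.49 TB × 1,000,000,000,000 bytes/TB = 9,490,000,000,000 bytes
1 TiB = 1,099,511,627,776 bytes
9,490,000,000,000 / 1,099,511,627,776 = 8.631 TiB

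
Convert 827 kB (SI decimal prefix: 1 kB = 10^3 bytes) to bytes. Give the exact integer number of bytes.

827,000 bytes

827 × 1,000 = 827,000 bytes  (1 kB = 10^3 bytes)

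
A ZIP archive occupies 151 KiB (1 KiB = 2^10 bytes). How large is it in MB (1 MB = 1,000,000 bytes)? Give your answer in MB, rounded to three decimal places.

0.155 MB

151 KiB = 151 × 2^10 bytes = 154,624 bytes
1 MB = 10^6 bytes = 1,000,000 bytes
154,624 / 1,000,000 = 0.155 MB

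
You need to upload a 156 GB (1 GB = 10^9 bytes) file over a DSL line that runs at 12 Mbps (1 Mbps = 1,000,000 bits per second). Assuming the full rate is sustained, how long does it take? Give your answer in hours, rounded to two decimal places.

28.89 hours

156 GB = 156,000,000,000 bytes = 1,248,000,000,000 bits
12 Mbps = 12,000,000 bits/s
time = 1,248,000,000,000 / 12,000,000 = 104,000.0000 s
104,000.0000 s / 3600 = 28.89 hours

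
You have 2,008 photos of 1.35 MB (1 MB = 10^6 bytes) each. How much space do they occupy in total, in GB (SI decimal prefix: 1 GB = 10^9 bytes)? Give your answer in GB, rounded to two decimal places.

Total = 2,008 × 1.35 MB = 2710.8 MB
= 2710.8 × 1,000,000 bytes = 2,710,800,000 bytes
1 GB = 1,000,000,000 bytes
2,710,800,000 / 1,000,000,000 = 2.71 GB

2.71 GB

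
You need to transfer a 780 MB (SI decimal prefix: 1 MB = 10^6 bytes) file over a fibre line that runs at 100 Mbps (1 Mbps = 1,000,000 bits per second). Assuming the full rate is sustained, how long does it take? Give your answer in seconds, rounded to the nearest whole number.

780 MB = 780,000,000 bytes = 6,240,000,000 bits
100 Mbps = 100,000,000 bits/s
time = 6,240,000,000 / 100,000,000 = 62 s

62 seconds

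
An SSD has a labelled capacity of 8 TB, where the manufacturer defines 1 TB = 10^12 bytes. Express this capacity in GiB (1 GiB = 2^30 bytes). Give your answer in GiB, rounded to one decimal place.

8 TB = 8 × 10^12 bytes = 8,000,000,000,000 bytes
1 GiB = 1,073,741,824 bytes
8,000,000,000,000 / 1,073,741,824 = 7,450.6 GiB

7,450.6 GiB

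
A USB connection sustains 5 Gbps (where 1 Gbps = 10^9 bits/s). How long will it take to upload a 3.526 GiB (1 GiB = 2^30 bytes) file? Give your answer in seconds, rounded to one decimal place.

6.1 seconds

3.526 GiB = 3,786,013,671.424 bytes = 30,288,109,371.392 bits
5 Gbps = 5,000,000,000 bits/s
time = 30,288,109,371.392 / 5,000,000,000 = 6.1 s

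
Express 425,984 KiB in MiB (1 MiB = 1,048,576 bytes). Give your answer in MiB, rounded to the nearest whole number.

416 MiB

425,984 KiB = 425,984 × 2^10 bytes = 436,207,616 bytes
1 MiB = 2^20 bytes = 1,048,576 bytes
436,207,616 / 1,048,576 = 416 MiB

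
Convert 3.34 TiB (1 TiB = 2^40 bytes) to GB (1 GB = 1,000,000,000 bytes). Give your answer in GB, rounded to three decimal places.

3,672.369 GB

3.34 TiB = 3.34 × 2^40 bytes = 3,672,368,836,771.84 bytes
1 GB = 10^9 bytes = 1,000,000,000 bytes
3,672,368,836,771.84 / 1,000,000,000 = 3,672.369 GB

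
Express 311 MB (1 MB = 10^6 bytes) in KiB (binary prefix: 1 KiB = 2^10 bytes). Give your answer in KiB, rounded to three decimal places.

303,710.938 KiB

311 MB = 311 × 10^6 bytes = 311,000,000 bytes
1 KiB = 1,024 bytes
311,000,000 / 1,024 = 303,710.938 KiB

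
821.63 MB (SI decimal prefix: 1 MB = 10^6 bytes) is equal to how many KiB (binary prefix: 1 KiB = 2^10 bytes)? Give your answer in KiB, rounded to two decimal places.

802,373.05 KiB

821.63 MB × 1,000,000 bytes/MB = 821,630,000 bytes
1 KiB = 2^10 bytes = 1,024 bytes
821,630,000 / 1,024 = 802,373.05 KiB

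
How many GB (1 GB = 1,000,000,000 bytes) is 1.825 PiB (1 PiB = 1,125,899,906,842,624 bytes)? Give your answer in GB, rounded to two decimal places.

2,054,767.33 GB

1.825 PiB = 1.825 × 2^50 bytes = 2,054,767,329,987,788.8 bytes
1 GB = 10^9 bytes = 1,000,000,000 bytes
2,054,767,329,987,788.8 / 1,000,000,000 = 2,054,767.33 GB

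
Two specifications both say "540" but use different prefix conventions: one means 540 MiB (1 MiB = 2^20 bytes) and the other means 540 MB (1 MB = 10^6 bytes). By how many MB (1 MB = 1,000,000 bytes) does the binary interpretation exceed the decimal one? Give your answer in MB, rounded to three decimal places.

26.231 MB

540 MiB = 540 × 1,048,576 = 566,231,040 bytes
540 MB = 540 × 1,000,000 = 540,000,000 bytes
difference = 26,231,040 bytes
26,231,040 / 1,000,000 = 26.231 MB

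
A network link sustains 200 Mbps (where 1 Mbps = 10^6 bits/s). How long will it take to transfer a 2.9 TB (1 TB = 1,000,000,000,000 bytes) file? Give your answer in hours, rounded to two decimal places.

2.9 TB = 2,900,000,000,000 bytes = 23,200,000,000,000 bits
200 Mbps = 200,000,000 bits/s
time = 23,200,000,000,000 / 200,000,000 = 116,000.0000 s
116,000.0000 s / 3600 = 32.22 hours

32.22 hours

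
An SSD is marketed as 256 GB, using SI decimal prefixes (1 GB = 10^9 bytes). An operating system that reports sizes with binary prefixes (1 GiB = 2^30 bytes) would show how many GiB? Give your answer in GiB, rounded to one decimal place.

256 GB × 1,000,000,000 bytes/GB = 256,000,000,000 bytes
1 GiB = 2^30 bytes = 1,073,741,824 bytes
256,000,000,000 / 1,073,741,824 = 238.4 GiB

238.4 GiB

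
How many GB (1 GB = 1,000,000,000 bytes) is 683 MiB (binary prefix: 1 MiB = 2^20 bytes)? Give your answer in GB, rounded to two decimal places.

683 MiB = 683 × 2^20 bytes = 716,177,408 bytes
1 GB = 10^9 bytes = 1,000,000,000 bytes
716,177,408 / 1,000,000,000 = 0.72 GB

0.72 GB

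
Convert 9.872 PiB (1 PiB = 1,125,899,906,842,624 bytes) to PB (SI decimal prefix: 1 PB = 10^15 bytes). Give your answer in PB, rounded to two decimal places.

11.11 PB

9.872 PiB × 1,125,899,906,842,624 bytes/PiB = 11,114,883,880,350,384.128 bytes
1 PB = 10^15 bytes = 1,000,000,000,000,000 bytes
11,114,883,880,350,384.128 / 1,000,000,000,000,000 = 11.11 PB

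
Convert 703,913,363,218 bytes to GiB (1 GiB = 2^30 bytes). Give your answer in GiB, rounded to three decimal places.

655.570 GiB

703,913,363,218 bytes given.
1 GiB = 1,073,741,824 bytes
703,913,363,218 / 1,073,741,824 = 655.570 GiB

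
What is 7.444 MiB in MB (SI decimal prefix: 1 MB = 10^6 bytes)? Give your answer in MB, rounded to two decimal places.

7.444 MiB = 7.444 × 2^20 bytes = 7,805,599.744 bytes
1 MB = 1,000,000 bytes
7,805,599.744 / 1,000,000 = 7.81 MB

7.81 MB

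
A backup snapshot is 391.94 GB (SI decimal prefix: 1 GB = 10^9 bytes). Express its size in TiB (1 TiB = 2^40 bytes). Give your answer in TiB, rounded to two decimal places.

0.36 TiB

391.94 GB × 1,000,000,000 bytes/GB = 391,940,000,000 bytes
1 TiB = 1,099,511,627,776 bytes
391,940,000,000 / 1,099,511,627,776 = 0.36 TiB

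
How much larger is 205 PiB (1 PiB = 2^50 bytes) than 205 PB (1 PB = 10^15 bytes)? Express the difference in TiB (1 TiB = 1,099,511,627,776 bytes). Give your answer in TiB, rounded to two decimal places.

23,473.59 TiB

205 PiB = 205 × 1,125,899,906,842,624 = 230,809,480,902,737,920 bytes
205 PB = 205 × 1,000,000,000,000,000 = 205,000,000,000,000,000 bytes
difference = 25,809,480,902,737,920 bytes
25,809,480,902,737,920 / 1,099,511,627,776 = 23,473.59 TiB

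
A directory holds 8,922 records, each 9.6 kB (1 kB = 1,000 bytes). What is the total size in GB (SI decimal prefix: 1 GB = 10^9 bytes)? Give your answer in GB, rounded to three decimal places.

Total = 8,922 × 9.6 kB = 85651.2 kB
= 85651.2 × 1,000 bytes = 85,651,200 bytes
1 GB = 1,000,000,000 bytes
85,651,200 / 1,000,000,000 = 0.086 GB

0.086 GB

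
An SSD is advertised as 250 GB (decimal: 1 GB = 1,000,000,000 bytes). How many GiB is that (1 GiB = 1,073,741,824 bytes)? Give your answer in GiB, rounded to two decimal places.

250 GB × 1,000,000,000 bytes/GB = 250,000,000,000 bytes
1 GiB = 1,073,741,824 bytes
250,000,000,000 / 1,073,741,824 = 232.83 GiB

232.83 GiB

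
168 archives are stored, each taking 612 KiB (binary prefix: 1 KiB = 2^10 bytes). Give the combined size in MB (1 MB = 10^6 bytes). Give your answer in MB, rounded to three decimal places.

105.284 MB

Total = 168 × 612 KiB = 102,816 KiB
= 102,816 × 1,024 bytes = 105,283,584 bytes
1 MB = 1,000,000 bytes
105,283,584 / 1,000,000 = 105.284 MB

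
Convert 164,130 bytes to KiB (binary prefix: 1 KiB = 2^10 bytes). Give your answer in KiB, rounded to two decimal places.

160.28 KiB

164,130 bytes given.
1 KiB = 1,024 bytes
164,130 / 1,024 = 160.28 KiB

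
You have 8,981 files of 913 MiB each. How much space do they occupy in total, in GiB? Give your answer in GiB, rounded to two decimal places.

8,007.47 GiB

Total = 8,981 × 913 MiB = 8,199,653 MiB
= 8,199,653 × 1,048,576 bytes = 8,597,959,344,128 bytes
1 GiB = 1,073,741,824 bytes
8,597,959,344,128 / 1,073,741,824 = 8,007.47 GiB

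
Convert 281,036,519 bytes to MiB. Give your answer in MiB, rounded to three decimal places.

281,036,519 bytes given.
1 MiB = 1,048,576 bytes
281,036,519 / 1,048,576 = 268.017 MiB

268.017 MiB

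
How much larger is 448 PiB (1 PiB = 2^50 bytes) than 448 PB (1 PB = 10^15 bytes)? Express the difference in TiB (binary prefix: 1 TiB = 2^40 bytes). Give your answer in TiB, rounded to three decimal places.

51,298.374 TiB

448 PiB = 448 × 1,125,899,906,842,624 = 504,403,158,265,495,552 bytes
448 PB = 448 × 1,000,000,000,000,000 = 448,000,000,000,000,000 bytes
difference = 56,403,158,265,495,552 bytes
56,403,158,265,495,552 / 1,099,511,627,776 = 51,298.374 TiB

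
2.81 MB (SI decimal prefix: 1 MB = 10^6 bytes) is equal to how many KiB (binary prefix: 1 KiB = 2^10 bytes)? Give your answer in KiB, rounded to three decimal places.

2.81 MB × 1,000,000 bytes/MB = 2,810,000 bytes
1 KiB = 2^10 bytes = 1,024 bytes
2,810,000 / 1,024 = 2,744.141 KiB

2,744.141 KiB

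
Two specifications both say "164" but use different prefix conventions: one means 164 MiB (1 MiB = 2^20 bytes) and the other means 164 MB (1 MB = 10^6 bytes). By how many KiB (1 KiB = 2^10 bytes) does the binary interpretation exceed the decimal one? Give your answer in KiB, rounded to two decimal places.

7,779.75 KiB

164 MiB = 164 × 1,048,576 = 171,966,464 bytes
164 MB = 164 × 1,000,000 = 164,000,000 bytes
difference = 7,966,464 bytes
7,966,464 / 1,024 = 7,779.75 KiB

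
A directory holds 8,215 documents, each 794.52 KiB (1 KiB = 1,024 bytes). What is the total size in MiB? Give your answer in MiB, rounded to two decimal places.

6,374.01 MiB

Total = 8,215 × 794.52 KiB = 6526981.8 KiB
= 6526981.8 × 1,024 bytes = 6,683,629,363.2 bytes
1 MiB = 1,048,576 bytes
6,683,629,363.2 / 1,048,576 = 6,374.01 MiB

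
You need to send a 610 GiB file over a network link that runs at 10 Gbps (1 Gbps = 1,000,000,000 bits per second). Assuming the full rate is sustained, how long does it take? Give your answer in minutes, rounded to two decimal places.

8.73 minutes

610 GiB = 654,982,512,640 bytes = 5,239,860,101,120 bits
10 Gbps = 10,000,000,000 bits/s
time = 5,239,860,101,120 / 10,000,000,000 = 523.986 s
523.986 s / 60 = 8.73 minutes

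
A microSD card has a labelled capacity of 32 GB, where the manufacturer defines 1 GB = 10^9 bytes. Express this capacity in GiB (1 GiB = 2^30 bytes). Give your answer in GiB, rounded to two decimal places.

29.80 GiB

32 GB = 32 × 10^9 bytes = 32,000,000,000 bytes
1 GiB = 2^30 bytes = 1,073,741,824 bytes
32,000,000,000 / 1,073,741,824 = 29.80 GiB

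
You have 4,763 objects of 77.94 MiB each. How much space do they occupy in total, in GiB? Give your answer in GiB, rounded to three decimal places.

362.528 GiB

Total = 4,763 × 77.94 MiB = 371228.22 MiB
= 371228.22 × 1,048,576 bytes = 389,261,002,014.72 bytes
1 GiB = 1,073,741,824 bytes
389,261,002,014.72 / 1,073,741,824 = 362.528 GiB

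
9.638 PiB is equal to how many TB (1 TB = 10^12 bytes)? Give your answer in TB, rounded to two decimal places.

10,851.42 TB

9.638 PiB = 9.638 × 2^50 bytes = 10,851,423,302,149,210.112 bytes
1 TB = 10^12 bytes = 1,000,000,000,000 bytes
10,851,423,302,149,210.112 / 1,000,000,000,000 = 10,851.42 TB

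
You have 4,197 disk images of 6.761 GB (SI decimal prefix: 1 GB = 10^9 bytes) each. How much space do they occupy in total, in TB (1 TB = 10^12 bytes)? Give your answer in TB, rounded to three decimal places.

28.376 TB

Total = 4,197 × 6.761 GB = 28375.917 GB
= 28375.917 × 1,000,000,000 bytes = 28,375,917,000,000 bytes
1 TB = 1,000,000,000,000 bytes
28,375,917,000,000 / 1,000,000,000,000 = 28.376 TB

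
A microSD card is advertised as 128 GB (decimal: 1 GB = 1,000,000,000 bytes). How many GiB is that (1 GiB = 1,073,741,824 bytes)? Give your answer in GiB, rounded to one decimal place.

128 GB × 1,000,000,000 bytes/GB = 128,000,000,000 bytes
1 GiB = 1,073,741,824 bytes
128,000,000,000 / 1,073,741,824 = 119.2 GiB

119.2 GiB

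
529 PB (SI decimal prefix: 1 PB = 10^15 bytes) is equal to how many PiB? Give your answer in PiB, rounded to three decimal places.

529 PB × 1,000,000,000,000,000 bytes/PB = 529,000,000,000,000,000 bytes
1 PiB = 1,125,899,906,842,624 bytes
529,000,000,000,000,000 / 1,125,899,906,842,624 = 469.846 PiB

469.846 PiB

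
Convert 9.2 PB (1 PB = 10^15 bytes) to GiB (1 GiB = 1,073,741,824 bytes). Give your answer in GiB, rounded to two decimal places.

9.2 PB = 9.2 × 10^15 bytes = 9,200,000,000,000,000 bytes
1 GiB = 1,073,741,824 bytes
9,200,000,000,000,000 / 1,073,741,824 = 8,568,167.69 GiB

8,568,167.69 GiB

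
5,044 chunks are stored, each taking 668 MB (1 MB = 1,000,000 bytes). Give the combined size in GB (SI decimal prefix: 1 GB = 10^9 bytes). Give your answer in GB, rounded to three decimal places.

Total = 5,044 × 668 MB = 3,369,392 MB
= 3,369,392 × 1,000,000 bytes = 3,369,392,000,000 bytes
1 GB = 1,000,000,000 bytes
3,369,392,000,000 / 1,000,000,000 = 3,369.392 GB

3,369.392 GB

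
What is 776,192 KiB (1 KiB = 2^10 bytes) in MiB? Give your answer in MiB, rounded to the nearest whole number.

758 MiB

776,192 KiB = 776,192 × 2^10 bytes = 794,820,608 bytes
1 MiB = 2^20 bytes = 1,048,576 bytes
794,820,608 / 1,048,576 = 758 MiB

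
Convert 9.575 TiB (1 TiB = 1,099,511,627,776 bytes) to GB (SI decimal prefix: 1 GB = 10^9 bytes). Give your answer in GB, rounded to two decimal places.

9.575 TiB = 9.575 × 2^40 bytes = 10,527,823,835,955.2 bytes
1 GB = 10^9 bytes = 1,000,000,000 bytes
10,527,823,835,955.2 / 1,000,000,000 = 10,527.82 GB

10,527.82 GB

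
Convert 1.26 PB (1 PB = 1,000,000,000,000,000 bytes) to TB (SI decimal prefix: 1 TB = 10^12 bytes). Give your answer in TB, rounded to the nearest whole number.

1,260 TB

1.26 PB = 1.26 × 10^15 bytes = 1,260,000,000,000,000 bytes
1 TB = 10^12 bytes = 1,000,000,000,000 bytes
1,260,000,000,000,000 / 1,000,000,000,000 = 1,260 TB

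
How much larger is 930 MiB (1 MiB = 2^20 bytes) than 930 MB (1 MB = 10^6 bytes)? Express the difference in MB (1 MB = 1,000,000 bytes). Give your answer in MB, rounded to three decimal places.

930 MiB = 930 × 1,048,576 = 975,175,680 bytes
930 MB = 930 × 1,000,000 = 930,000,000 bytes
difference = 45,175,680 bytes
45,175,680 / 1,000,000 = 45.176 MB

45.176 MB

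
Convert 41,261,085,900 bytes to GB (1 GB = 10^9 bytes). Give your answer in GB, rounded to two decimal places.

41,261,085,900 bytes given.
1 GB = 10^9 bytes = 1,000,000,000 bytes
41,261,085,900 / 1,000,000,000 = 41.26 GB

41.26 GB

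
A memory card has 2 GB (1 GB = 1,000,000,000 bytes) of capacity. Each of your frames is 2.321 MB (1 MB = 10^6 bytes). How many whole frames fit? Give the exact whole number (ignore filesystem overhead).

861

Capacity: 2 GB = 2,000,000,000 bytes
Per item: 2.321 MB = 2,321,000 bytes
⌊2,000,000,000 / 2,321,000⌋ = 861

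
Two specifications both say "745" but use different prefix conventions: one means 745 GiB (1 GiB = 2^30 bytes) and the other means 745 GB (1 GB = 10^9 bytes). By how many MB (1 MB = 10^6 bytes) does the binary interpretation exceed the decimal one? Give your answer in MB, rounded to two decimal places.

54,937.66 MB

745 GiB = 745 × 1,073,741,824 = 799,937,658,880 bytes
745 GB = 745 × 1,000,000,000 = 745,000,000,000 bytes
difference = 54,937,658,880 bytes
54,937,658,880 / 1,000,000 = 54,937.66 MB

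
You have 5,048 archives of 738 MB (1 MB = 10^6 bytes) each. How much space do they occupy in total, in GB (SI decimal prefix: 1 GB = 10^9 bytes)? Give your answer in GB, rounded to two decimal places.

3,725.42 GB

Total = 5,048 × 738 MB = 3,725,424 MB
= 3,725,424 × 1,000,000 bytes = 3,725,424,000,000 bytes
1 GB = 1,000,000,000 bytes
3,725,424,000,000 / 1,000,000,000 = 3,725.42 GB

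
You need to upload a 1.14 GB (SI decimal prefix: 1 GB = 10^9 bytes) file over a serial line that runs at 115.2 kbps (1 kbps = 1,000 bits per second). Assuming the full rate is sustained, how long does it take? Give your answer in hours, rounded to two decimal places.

21.99 hours

1.14 GB = 1,140,000,000 bytes = 9,120,000,000 bits
115.2 kbps = 115,200 bits/s
time = 9,120,000,000 / 115,200 = 79,166.6667 s
79,166.6667 s / 3600 = 21.99 hours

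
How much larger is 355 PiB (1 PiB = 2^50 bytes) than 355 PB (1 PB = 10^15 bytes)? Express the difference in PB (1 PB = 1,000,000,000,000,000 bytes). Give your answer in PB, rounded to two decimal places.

44.69 PB

355 PiB = 355 × 1,125,899,906,842,624 = 399,694,466,929,131,520 bytes
355 PB = 355 × 1,000,000,000,000,000 = 355,000,000,000,000,000 bytes
difference = 44,694,466,929,131,520 bytes
44,694,466,929,131,520 / 1,000,000,000,000,000 = 44.69 PB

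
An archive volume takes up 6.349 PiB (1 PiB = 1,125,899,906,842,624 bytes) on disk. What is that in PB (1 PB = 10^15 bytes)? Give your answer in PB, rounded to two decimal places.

6.349 PiB = 6.349 × 2^50 bytes = 7,148,338,508,543,819.776 bytes
1 PB = 10^15 bytes = 1,000,000,000,000,000 bytes
7,148,338,508,543,819.776 / 1,000,000,000,000,000 = 7.15 PB

7.15 PB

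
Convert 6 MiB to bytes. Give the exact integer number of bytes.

6 × 1,048,576 = 6,291,456 bytes  (1 MiB = 2^20 bytes)

6,291,456 bytes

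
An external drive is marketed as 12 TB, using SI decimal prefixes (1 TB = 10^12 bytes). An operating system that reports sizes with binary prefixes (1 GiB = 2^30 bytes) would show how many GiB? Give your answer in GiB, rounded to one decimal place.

12 TB = 12 × 10^12 bytes = 12,000,000,000,000 bytes
1 GiB = 2^30 bytes = 1,073,741,824 bytes
12,000,000,000,000 / 1,073,741,824 = 11,175.9 GiB

11,175.9 GiB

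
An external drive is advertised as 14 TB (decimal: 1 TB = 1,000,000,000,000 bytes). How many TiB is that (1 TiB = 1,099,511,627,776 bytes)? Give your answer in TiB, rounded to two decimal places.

12.73 TiB

14 TB = 14 × 10^12 bytes = 14,000,000,000,000 bytes
1 TiB = 2^40 bytes = 1,099,511,627,776 bytes
14,000,000,000,000 / 1,099,511,627,776 = 12.73 TiB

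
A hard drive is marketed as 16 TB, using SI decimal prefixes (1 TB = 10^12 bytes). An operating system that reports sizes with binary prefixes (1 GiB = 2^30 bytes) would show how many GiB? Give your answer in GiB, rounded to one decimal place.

16 TB = 16 × 10^12 bytes = 16,000,000,000,000 bytes
1 GiB = 2^30 bytes = 1,073,741,824 bytes
16,000,000,000,000 / 1,073,741,824 = 14,901.2 GiB

14,901.2 GiB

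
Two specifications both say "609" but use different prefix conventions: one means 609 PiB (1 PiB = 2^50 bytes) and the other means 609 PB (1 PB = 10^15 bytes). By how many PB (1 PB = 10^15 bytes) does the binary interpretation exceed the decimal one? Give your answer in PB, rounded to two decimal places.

76.67 PB

609 PiB = 609 × 1,125,899,906,842,624 = 685,673,043,267,158,016 bytes
609 PB = 609 × 1,000,000,000,000,000 = 609,000,000,000,000,000 bytes
difference = 76,673,043,267,158,016 bytes
76,673,043,267,158,016 / 1,000,000,000,000,000 = 76.67 PB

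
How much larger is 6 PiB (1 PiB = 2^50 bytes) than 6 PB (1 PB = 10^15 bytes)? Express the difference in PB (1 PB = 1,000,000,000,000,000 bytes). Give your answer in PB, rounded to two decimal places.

0.76 PB

6 PiB = 6 × 1,125,899,906,842,624 = 6,755,399,441,055,744 bytes
6 PB = 6 × 1,000,000,000,000,000 = 6,000,000,000,000,000 bytes
difference = 755,399,441,055,744 bytes
755,399,441,055,744 / 1,000,000,000,000,000 = 0.76 PB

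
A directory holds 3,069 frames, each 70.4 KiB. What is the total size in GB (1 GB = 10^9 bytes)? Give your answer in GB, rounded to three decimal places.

0.221 GB

Total = 3,069 × 70.4 KiB = 216057.6 KiB
= 216057.6 × 1,024 bytes = 221,242,982.4 bytes
1 GB = 1,000,000,000 bytes
221,242,982.4 / 1,000,000,000 = 0.221 GB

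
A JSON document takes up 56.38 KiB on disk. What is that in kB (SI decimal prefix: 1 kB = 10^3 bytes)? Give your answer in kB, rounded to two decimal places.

57.73 kB

56.38 KiB = 56.38 × 2^10 bytes = 57,733.12 bytes
1 kB = 10^3 bytes = 1,000 bytes
57,733.12 / 1,000 = 57.73 kB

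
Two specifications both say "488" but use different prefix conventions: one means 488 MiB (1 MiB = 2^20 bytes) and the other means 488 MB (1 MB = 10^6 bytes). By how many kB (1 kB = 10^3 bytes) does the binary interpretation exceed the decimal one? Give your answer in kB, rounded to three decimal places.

23,705.088 kB

488 MiB = 488 × 1,048,576 = 511,705,088 bytes
488 MB = 488 × 1,000,000 = 488,000,000 bytes
difference = 23,705,088 bytes
23,705,088 / 1,000 = 23,705.088 kB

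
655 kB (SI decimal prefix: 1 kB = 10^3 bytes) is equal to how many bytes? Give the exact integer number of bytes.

655 × 1,000 = 655,000 bytes  (1 kB = 10^3 bytes)

655,000 bytes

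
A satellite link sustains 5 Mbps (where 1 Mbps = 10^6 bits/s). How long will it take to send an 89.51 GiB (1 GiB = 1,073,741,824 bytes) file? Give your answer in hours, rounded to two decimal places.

89.51 GiB = 96,110,630,666.24 bytes = 768,885,045,329.92 bits
5 Mbps = 5,000,000 bits/s
time = 768,885,045,329.92 / 5,000,000 = 153,777.0091 s
153,777.0091 s / 3600 = 42.72 hours

42.72 hours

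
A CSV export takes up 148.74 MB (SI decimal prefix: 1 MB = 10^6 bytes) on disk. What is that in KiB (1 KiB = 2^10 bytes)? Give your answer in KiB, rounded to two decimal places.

145,253.91 KiB

148.74 MB × 1,000,000 bytes/MB = 148,740,000 bytes
1 KiB = 1,024 bytes
148,740,000 / 1,024 = 145,253.91 KiB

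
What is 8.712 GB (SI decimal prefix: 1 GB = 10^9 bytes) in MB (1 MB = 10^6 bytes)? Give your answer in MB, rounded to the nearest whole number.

8.712 GB = 8.712 × 10^9 bytes = 8,712,000,000 bytes
1 MB = 10^6 bytes = 1,000,000 bytes
8,712,000,000 / 1,000,000 = 8,712 MB

8,712 MB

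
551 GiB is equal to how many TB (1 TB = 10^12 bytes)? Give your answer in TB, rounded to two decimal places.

551 GiB × 1,073,741,824 bytes/GiB = 591,631,745,024 bytes
1 TB = 1,000,000,000,000 bytes
591,631,745,024 / 1,000,000,000,000 = 0.59 TB

0.59 TB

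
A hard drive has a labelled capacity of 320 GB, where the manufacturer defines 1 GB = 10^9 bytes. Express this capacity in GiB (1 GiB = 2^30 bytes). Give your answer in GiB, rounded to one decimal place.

320 GB = 320 × 10^9 bytes = 320,000,000,000 bytes
1 GiB = 1,073,741,824 bytes
320,000,000,000 / 1,073,741,824 = 298.0 GiB

298.0 GiB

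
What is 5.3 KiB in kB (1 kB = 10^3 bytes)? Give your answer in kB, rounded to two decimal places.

5.3 KiB × 1,024 bytes/KiB = 5,427.2 bytes
1 kB = 1,000 bytes
5,427.2 / 1,000 = 5.43 kB

5.43 kB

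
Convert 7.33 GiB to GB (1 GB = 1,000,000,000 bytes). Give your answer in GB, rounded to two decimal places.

7.87 GB

7.33 GiB = 7.33 × 2^30 bytes = 7,870,527,569.92 bytes
1 GB = 1,000,000,000 bytes
7,870,527,569.92 / 1,000,000,000 = 7.87 GB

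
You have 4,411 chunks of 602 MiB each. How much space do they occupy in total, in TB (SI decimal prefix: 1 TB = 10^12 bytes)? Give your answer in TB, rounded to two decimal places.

Total = 4,411 × 602 MiB = 2,655,422 MiB
= 2,655,422 × 1,048,576 bytes = 2,784,411,779,072 bytes
1 TB = 1,000,000,000,000 bytes
2,784,411,779,072 / 1,000,000,000,000 = 2.78 TB

2.78 TB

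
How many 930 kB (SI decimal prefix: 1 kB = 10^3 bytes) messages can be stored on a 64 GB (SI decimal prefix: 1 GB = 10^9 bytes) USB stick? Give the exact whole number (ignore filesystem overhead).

Capacity: 64 GB = 64,000,000,000 bytes
Per item: 930 kB = 930,000 bytes
⌊64,000,000,000 / 930,000⌋ = 68,817

68,817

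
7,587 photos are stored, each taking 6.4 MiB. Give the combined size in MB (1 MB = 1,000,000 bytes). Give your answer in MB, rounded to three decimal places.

50,915.495 MB

Total = 7,587 × 6.4 MiB = 48556.8 MiB
= 48556.8 × 1,048,576 bytes = 50,915,495,116.8 bytes
1 MB = 1,000,000 bytes
50,915,495,116.8 / 1,000,000 = 50,915.495 MB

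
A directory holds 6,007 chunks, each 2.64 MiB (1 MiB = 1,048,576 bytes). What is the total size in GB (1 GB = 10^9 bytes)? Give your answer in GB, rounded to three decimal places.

16.629 GB

Total = 6,007 × 2.64 MiB = 15858.48 MiB
= 15858.48 × 1,048,576 bytes = 16,628,821,524.48 bytes
1 GB = 1,000,000,000 bytes
16,628,821,524.48 / 1,000,000,000 = 16.629 GB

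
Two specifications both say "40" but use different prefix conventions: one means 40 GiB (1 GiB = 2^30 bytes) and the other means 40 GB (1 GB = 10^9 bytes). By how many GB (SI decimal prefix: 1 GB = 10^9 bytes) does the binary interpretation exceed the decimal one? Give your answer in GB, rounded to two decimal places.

2.95 GB

40 GiB = 40 × 1,073,741,824 = 42,949,672,960 bytes
40 GB = 40 × 1,000,000,000 = 40,000,000,000 bytes
difference = 2,949,672,960 bytes
2,949,672,960 / 1,000,000,000 = 2.95 GB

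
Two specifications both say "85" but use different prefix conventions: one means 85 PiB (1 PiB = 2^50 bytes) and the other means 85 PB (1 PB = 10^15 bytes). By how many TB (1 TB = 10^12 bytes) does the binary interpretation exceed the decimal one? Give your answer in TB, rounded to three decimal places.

85 PiB = 85 × 1,125,899,906,842,624 = 95,701,492,081,623,040 bytes
85 PB = 85 × 1,000,000,000,000,000 = 85,000,000,000,000,000 bytes
difference = 10,701,492,081,623,040 bytes
10,701,492,081,623,040 / 1,000,000,000,000 = 10,701.492 TB

10,701.492 TB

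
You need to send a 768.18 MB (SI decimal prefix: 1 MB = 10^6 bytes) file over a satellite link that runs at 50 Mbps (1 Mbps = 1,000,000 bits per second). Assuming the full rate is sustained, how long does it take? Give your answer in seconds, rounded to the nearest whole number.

768.18 MB = 768,180,000 bytes = 6,145,440,000 bits
50 Mbps = 50,000,000 bits/s
time = 6,145,440,000 / 50,000,000 = 123 s

123 seconds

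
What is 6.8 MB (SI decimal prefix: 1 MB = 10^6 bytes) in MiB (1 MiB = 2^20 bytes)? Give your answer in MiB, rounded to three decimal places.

6.485 MiB

6.8 MB × 1,000,000 bytes/MB = 6,800,000 bytes
1 MiB = 2^20 bytes = 1,048,576 bytes
6,800,000 / 1,048,576 = 6.485 MiB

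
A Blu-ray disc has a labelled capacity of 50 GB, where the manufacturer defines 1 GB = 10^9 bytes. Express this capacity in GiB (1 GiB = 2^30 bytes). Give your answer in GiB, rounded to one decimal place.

46.6 GiB

50 GB = 50 × 10^9 bytes = 50,000,000,000 bytes
1 GiB = 1,073,741,824 bytes
50,000,000,000 / 1,073,741,824 = 46.6 GiB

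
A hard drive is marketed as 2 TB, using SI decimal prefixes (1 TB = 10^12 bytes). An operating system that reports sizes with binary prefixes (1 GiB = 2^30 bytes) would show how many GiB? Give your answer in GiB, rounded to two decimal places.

2 TB = 2 × 10^12 bytes = 2,000,000,000,000 bytes
1 GiB = 2^30 bytes = 1,073,741,824 bytes
2,000,000,000,000 / 1,073,741,824 = 1,862.65 GiB

1,862.65 GiB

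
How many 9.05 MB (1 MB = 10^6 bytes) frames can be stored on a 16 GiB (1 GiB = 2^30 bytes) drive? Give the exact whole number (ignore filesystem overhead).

1,898

Capacity: 16 GiB = 17,179,869,184 bytes
Per item: 9.05 MB = 9,050,000 bytes
⌊17,179,869,184 / 9,050,000⌋ = 1,898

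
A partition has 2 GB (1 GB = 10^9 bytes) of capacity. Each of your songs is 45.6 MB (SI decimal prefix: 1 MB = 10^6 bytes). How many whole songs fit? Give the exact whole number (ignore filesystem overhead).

43

Capacity: 2 GB = 2,000,000,000 bytes
Per item: 45.6 MB = 45,600,000 bytes
⌊2,000,000,000 / 45,600,000⌋ = 43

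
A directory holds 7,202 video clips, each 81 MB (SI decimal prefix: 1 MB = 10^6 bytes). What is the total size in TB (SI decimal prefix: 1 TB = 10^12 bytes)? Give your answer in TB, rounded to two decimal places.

0.58 TB

Total = 7,202 × 81 MB = 583,362 MB
= 583,362 × 1,000,000 bytes = 583,362,000,000 bytes
1 TB = 1,000,000,000,000 bytes
583,362,000,000 / 1,000,000,000,000 = 0.58 TB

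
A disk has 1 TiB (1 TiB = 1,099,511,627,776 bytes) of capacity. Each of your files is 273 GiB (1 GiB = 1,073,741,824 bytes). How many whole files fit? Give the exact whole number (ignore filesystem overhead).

Capacity: 1 TiB = 1,099,511,627,776 bytes
Per item: 273 GiB = 293,131,517,952 bytes
⌊1,099,511,627,776 / 293,131,517,952⌋ = 3

3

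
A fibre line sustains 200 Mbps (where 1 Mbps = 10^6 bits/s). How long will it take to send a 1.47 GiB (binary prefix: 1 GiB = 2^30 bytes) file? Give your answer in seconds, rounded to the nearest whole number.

1.47 GiB = 1,578,400,481.28 bytes = 12,627,203,850.24 bits
200 Mbps = 200,000,000 bits/s
time = 12,627,203,850.24 / 200,000,000 = 63 s

63 seconds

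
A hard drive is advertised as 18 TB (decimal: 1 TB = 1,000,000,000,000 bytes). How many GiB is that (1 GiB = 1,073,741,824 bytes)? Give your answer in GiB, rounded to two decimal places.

18 TB × 1,000,000,000,000 bytes/TB = 18,000,000,000,000 bytes
1 GiB = 2^30 bytes = 1,073,741,824 bytes
18,000,000,000,000 / 1,073,741,824 = 16,763.81 GiB

16,763.81 GiB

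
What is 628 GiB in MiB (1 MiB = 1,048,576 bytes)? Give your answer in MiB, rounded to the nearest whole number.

643,072 MiB

628 GiB = 628 × 2^30 bytes = 674,309,865,472 bytes
1 MiB = 2^20 bytes = 1,048,576 bytes
674,309,865,472 / 1,048,576 = 643,072 MiB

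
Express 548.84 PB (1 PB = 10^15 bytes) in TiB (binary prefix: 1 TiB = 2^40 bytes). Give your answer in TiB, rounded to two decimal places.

499,167.07 TiB

548.84 PB × 1,000,000,000,000,000 bytes/PB = 548,840,000,000,000,000 bytes
1 TiB = 2^40 bytes = 1,099,511,627,776 bytes
548,840,000,000,000,000 / 1,099,511,627,776 = 499,167.07 TiB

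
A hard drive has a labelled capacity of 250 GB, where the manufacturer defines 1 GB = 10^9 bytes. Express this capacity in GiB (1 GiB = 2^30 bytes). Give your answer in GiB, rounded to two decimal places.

232.83 GiB

250 GB = 250 × 10^9 bytes = 250,000,000,000 bytes
1 GiB = 2^30 bytes = 1,073,741,824 bytes
250,000,000,000 / 1,073,741,824 = 232.83 GiB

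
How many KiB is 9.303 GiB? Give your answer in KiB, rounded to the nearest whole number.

9,754,903 KiB

9.303 GiB = 9.303 × 2^30 bytes = 9,989,020,188.672 bytes
1 KiB = 1,024 bytes
9,989,020,188.672 / 1,024 = 9,754,903 KiB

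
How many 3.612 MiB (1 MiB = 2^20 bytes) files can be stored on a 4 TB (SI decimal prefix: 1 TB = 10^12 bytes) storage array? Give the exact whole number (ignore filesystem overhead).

1,056,117

Capacity: 4 TB = 4,000,000,000,000 bytes
Per item: 3.612 MiB = 3,787,456.512 bytes
⌊4,000,000,000,000 / 3,787,456.512⌋ = 1,056,117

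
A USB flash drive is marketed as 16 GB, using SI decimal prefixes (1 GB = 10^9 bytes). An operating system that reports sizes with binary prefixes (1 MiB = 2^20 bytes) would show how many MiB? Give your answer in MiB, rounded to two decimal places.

16 GB = 16 × 10^9 bytes = 16,000,000,000 bytes
1 MiB = 1,048,576 bytes
16,000,000,000 / 1,048,576 = 15,258.79 MiB

15,258.79 MiB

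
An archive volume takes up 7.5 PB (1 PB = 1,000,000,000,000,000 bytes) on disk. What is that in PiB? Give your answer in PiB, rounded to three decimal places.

7.5 PB = 7.5 × 10^15 bytes = 7,500,000,000,000,000 bytes
1 PiB = 1,125,899,906,842,624 bytes
7,500,000,000,000,000 / 1,125,899,906,842,624 = 6.661 PiB

6.661 PiB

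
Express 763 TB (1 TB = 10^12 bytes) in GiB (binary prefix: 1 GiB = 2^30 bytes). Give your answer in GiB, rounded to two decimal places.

710,599.12 GiB

763 TB = 763 × 10^12 bytes = 763,000,000,000,000 bytes
1 GiB = 1,073,741,824 bytes
763,000,000,000,000 / 1,073,741,824 = 710,599.12 GiB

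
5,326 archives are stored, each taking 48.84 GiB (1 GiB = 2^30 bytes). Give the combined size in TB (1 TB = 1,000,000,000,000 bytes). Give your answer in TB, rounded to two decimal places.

279.30 TB

Total = 5,326 × 48.84 GiB = 260121.84 GiB
= 260121.84 × 1,073,741,824 bytes = 279,303,698,943,836.16 bytes
1 TB = 1,000,000,000,000 bytes
279,303,698,943,836.16 / 1,000,000,000,000 = 279.30 TB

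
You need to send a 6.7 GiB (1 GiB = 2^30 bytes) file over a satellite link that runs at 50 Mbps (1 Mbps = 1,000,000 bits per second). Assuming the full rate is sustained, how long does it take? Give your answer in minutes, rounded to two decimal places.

6.7 GiB = 7,194,070,220.8 bytes = 57,552,561,766.4 bits
50 Mbps = 50,000,000 bits/s
time = 57,552,561,766.4 / 50,000,000 = 1,151.051 s
1,151.051 s / 60 = 19.18 minutes

19.18 minutes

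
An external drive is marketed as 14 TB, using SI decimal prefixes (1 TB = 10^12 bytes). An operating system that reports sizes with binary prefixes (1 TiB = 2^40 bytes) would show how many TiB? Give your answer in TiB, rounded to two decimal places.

12.73 TiB

14 TB = 14 × 10^12 bytes = 14,000,000,000,000 bytes
1 TiB = 2^40 bytes = 1,099,511,627,776 bytes
14,000,000,000,000 / 1,099,511,627,776 = 12.73 TiB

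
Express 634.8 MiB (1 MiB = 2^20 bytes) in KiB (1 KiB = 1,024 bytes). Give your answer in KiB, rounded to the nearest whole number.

650,035 KiB

634.8 MiB = 634.8 × 2^20 bytes = 665,636,044.8 bytes
1 KiB = 2^10 bytes = 1,024 bytes
665,636,044.8 / 1,024 = 650,035 KiB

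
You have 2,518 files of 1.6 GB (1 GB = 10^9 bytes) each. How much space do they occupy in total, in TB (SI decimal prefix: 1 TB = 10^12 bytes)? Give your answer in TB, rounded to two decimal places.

4.03 TB

Total = 2,518 × 1.6 GB = 4028.8 GB
= 4028.8 × 1,000,000,000 bytes = 4,028,800,000,000 bytes
1 TB = 1,000,000,000,000 bytes
4,028,800,000,000 / 1,000,000,000,000 = 4.03 TB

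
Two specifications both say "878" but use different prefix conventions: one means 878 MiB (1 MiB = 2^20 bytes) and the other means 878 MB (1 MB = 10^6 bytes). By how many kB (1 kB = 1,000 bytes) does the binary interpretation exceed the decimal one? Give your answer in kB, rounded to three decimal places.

878 MiB = 878 × 1,048,576 = 920,649,728 bytes
878 MB = 878 × 1,000,000 = 878,000,000 bytes
difference = 42,649,728 bytes
42,649,728 / 1,000 = 42,649.728 kB

42,649.728 kB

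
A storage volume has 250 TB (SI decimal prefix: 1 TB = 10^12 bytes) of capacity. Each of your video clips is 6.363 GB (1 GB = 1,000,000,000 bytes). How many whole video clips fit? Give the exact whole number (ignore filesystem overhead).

Capacity: 250 TB = 250,000,000,000,000 bytes
Per item: 6.363 GB = 6,363,000,000 bytes
⌊250,000,000,000,000 / 6,363,000,000⌋ = 39,289

39,289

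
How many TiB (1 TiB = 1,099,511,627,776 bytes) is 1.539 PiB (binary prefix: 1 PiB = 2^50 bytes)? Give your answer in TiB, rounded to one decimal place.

1.539 PiB × 1,125,899,906,842,624 bytes/PiB = 1,732,759,956,630,798.336 bytes
1 TiB = 2^40 bytes = 1,099,511,627,776 bytes
1,732,759,956,630,798.336 / 1,099,511,627,776 = 1,575.9 TiB

1,575.9 TiB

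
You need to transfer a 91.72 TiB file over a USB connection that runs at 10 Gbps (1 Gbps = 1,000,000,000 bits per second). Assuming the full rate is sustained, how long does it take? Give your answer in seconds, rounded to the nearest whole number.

80,678 seconds

91.72 TiB = 100,847,206,499,614.72 bytes = 806,777,651,996,917.76 bits
10 Gbps = 10,000,000,000 bits/s
time = 806,777,651,996,917.76 / 10,000,000,000 = 80,678 s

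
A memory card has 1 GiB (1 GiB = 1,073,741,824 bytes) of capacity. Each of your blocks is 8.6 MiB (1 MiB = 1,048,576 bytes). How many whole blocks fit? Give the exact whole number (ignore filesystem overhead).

119

Capacity: 1 GiB = 1,073,741,824 bytes
Per item: 8.6 MiB = 9,017,753.6 bytes
⌊1,073,741,824 / 9,017,753.6⌋ = 119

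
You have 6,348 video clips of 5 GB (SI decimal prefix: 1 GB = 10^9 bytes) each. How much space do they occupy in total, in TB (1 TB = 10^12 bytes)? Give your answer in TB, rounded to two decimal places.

31.74 TB

Total = 6,348 × 5 GB = 31,740 GB
= 31,740 × 1,000,000,000 bytes = 31,740,000,000,000 bytes
1 TB = 1,000,000,000,000 bytes
31,740,000,000,000 / 1,000,000,000,000 = 31.74 TB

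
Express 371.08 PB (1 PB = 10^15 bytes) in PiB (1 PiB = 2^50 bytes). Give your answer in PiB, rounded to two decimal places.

329.59 PiB

371.08 PB × 1,000,000,000,000,000 bytes/PB = 371,080,000,000,000,000 bytes
1 PiB = 1,125,899,906,842,624 bytes
371,080,000,000,000,000 / 1,125,899,906,842,624 = 329.59 PiB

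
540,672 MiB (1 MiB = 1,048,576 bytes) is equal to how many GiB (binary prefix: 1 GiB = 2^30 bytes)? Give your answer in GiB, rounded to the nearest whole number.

540,672 MiB = 540,672 × 2^20 bytes = 566,935,683,072 bytes
1 GiB = 2^30 bytes = 1,073,741,824 bytes
566,935,683,072 / 1,073,741,824 = 528 GiB

528 GiB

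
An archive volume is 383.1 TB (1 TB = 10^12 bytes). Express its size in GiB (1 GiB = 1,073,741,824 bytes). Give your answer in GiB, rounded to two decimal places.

383.1 TB × 1,000,000,000,000 bytes/TB = 383,100,000,000,000 bytes
1 GiB = 2^30 bytes = 1,073,741,824 bytes
383,100,000,000,000 / 1,073,741,824 = 356,789.68 GiB

356,789.68 GiB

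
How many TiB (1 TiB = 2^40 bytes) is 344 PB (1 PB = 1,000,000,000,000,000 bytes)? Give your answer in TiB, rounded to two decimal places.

312,866.18 TiB

344 PB = 344 × 10^15 bytes = 344,000,000,000,000,000 bytes
1 TiB = 1,099,511,627,776 bytes
344,000,000,000,000,000 / 1,099,511,627,776 = 312,866.18 TiB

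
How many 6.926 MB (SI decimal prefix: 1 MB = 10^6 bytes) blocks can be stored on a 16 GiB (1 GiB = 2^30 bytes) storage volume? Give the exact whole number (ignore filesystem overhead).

Capacity: 16 GiB = 17,179,869,184 bytes
Per item: 6.926 MB = 6,926,000 bytes
⌊17,179,869,184 / 6,926,000⌋ = 2,480

2,480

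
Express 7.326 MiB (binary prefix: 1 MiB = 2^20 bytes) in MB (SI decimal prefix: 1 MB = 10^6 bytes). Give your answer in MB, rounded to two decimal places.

7.68 MB

7.326 MiB = 7.326 × 2^20 bytes = 7,681,867.776 bytes
1 MB = 1,000,000 bytes
7,681,867.776 / 1,000,000 = 7.68 MB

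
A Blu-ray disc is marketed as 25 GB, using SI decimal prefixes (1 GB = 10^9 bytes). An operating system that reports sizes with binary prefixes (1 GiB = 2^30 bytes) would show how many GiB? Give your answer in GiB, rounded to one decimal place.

25 GB = 25 × 10^9 bytes = 25,000,000,000 bytes
1 GiB = 1,073,741,824 bytes
25,000,000,000 / 1,073,741,824 = 23.3 GiB

23.3 GiB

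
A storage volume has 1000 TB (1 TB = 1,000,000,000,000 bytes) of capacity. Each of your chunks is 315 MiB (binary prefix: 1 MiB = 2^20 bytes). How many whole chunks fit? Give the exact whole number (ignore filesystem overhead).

3,027,537

Capacity: 1000 TB = 1,000,000,000,000,000 bytes
Per item: 315 MiB = 330,301,440 bytes
⌊1,000,000,000,000,000 / 330,301,440⌋ = 3,027,537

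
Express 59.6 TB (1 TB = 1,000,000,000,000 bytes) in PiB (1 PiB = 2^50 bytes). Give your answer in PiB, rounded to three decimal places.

0.053 PiB

59.6 TB × 1,000,000,000,000 bytes/TB = 59,600,000,000,000 bytes
1 PiB = 2^50 bytes = 1,125,899,906,842,624 bytes
59,600,000,000,000 / 1,125,899,906,842,624 = 0.053 PiB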